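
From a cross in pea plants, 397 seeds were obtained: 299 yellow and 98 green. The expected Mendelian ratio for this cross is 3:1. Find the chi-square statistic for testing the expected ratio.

Expected counts for N = 397 under a 3:1 ratio (total parts = 4):
  yellow: 397 × 3/4 = 297.75
  green: 397 × 1/4 = 99.25
χ² = Σ (O − E)² / E
  yellow: (299 − 297.75)² / 297.75 = 0.0052
  green: (98 − 99.25)² / 99.25 = 0.0157
χ² = 0.0052 + 0.0157 = 0.0209 ≈ 0.021

0.021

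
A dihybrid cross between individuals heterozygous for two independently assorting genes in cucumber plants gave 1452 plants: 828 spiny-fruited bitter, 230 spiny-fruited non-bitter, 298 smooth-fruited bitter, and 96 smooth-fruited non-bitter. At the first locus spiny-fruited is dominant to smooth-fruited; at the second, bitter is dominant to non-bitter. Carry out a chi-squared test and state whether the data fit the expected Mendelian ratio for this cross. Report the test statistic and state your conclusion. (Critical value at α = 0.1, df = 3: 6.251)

9.451; not consistent

A dihybrid F₂ with independent assortment and complete dominance at both loci gives a 9:3:3:1 phenotypic ratio.
Expected counts for N = 1452 under a 9:3:3:1 ratio (total parts = 16):
  spiny-fruited bitter: 1452 × 9/16 = 816.75
  spiny-fruited non-bitter: 1452 × 3/16 = 272.25
  smooth-fruited bitter: 1452 × 3/16 = 272.25
  smooth-fruited non-bitter: 1452 × 1/16 = 90.75
χ² = Σ (O − E)² / E
  spiny-fruited bitter: (828 − 816.75)² / 816.75 = 0.1550
  spiny-fruited non-bitter: (230 − 272.25)² / 272.25 = 6.5567
  smooth-fruited bitter: (298 − 272.25)² / 272.25 = 2.4355
  smooth-fruited non-bitter: (96 − 90.75)² / 90.75 = 0.3037
χ² = 0.1550 + 6.5567 + 2.4355 + 0.3037 = 9.4509 ≈ 9.451
Degrees of freedom = 4 − 1 = 3; critical value at α = 0.1 is 6.251.
Since 9.451 > 6.251, we reject the null hypothesis — the data do not fit the 9:3:3:1 ratio.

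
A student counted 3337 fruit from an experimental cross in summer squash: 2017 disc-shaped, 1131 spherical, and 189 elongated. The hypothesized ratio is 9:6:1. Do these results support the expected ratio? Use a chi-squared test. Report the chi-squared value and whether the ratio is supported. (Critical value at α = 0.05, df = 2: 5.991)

The 9:6:1 ratio has 16 parts, so with N = 3337 the expected counts are:
  disc-shaped: 3337 × 9/16 = 1877.0625
  spherical: 3337 × 6/16 = 1251.375
  elongated: 3337 × 1/16 = 208.5625
χ² = Σ (O − E)² / E
  disc-shaped: (2017 − 1877.0625)² / 1877.0625 = 10.4325
  spherical: (1131 − 1251.375)² / 1251.375 = 11.5794
  elongated: (189 − 208.5625)² / 208.5625 = 1.8349
χ² = 10.4325 + 11.5794 + 1.8349 = 23.8468 ≈ 23.847
Degrees of freedom = 3 − 1 = 2; critical value at α = 0.05 is 5.991.
Since 23.847 > 5.991, we reject the null hypothesis — the data do not fit the 9:6:1 ratio.

23.847; not consistent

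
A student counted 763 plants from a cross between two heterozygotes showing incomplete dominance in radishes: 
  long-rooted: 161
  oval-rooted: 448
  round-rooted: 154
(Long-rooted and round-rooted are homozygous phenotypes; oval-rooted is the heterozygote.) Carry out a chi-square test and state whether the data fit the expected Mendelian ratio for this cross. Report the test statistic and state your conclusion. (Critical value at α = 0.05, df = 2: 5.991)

23.312; not consistent

With incomplete dominance, a heterozygote × heterozygote cross gives a 1:2:1 phenotypic ratio.
Total ratio parts = 4. Expected numbers out of 763:
  long-rooted: 763 × 1/4 = 190.75
  oval-rooted: 763 × 2/4 = 381.5
  round-rooted: 763 × 1/4 = 190.75
χ² = Σ (O − E)² / E
  long-rooted: (161 − 190.75)² / 190.75 = 4.6399
  oval-rooted: (448 − 381.5)² / 381.5 = 11.5917
  round-rooted: (154 − 190.75)² / 190.75 = 7.0803
χ² = 4.6399 + 11.5917 + 7.0803 = 23.3119 ≈ 23.312
Degrees of freedom = 3 − 1 = 2; critical value at α = 0.05 is 5.991.
Since 23.312 > 5.991, we reject the null hypothesis — the data do not fit the 1:2:1 ratio.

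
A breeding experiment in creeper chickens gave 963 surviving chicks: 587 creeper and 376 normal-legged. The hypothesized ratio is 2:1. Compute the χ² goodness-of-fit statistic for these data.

Total ratio parts = 3. Expected numbers out of 963:
  creeper: 963 × 2/3 = 642
  normal-legged: 963 × 1/3 = 321
χ² = Σ (O − E)² / E
  creeper: (587 − 642)² / 642 = 4.7118
  normal-legged: (376 − 321)² / 321 = 9.4237
χ² = 4.7118 + 9.4237 = 14.1355 ≈ 14.136

14.136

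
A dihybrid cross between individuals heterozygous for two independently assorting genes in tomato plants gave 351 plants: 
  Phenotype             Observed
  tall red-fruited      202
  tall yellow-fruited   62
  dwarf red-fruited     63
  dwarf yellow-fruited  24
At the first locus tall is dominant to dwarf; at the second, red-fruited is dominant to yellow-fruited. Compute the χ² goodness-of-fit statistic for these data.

A dihybrid F₂ with independent assortment and complete dominance at both loci gives a 9:3:3:1 phenotypic ratio.
Total ratio parts = 16. Expected numbers out of 351:
  tall red-fruited: 351 × 9/16 = 197.4375
  tall yellow-fruited: 351 × 3/16 = 65.8125
  dwarf red-fruited: 351 × 3/16 = 65.8125
  dwarf yellow-fruited: 351 × 1/16 = 21.9375
χ² = Σ (O − E)² / E
  tall red-fruited: (202 − 197.4375)² / 197.4375 = 0.1054
  tall yellow-fruited: (62 − 65.8125)² / 65.8125 = 0.2209
  dwarf red-fruited: (63 − 65.8125)² / 65.8125 = 0.1202
  dwarf yellow-fruited: (24 − 21.9375)² / 21.9375 = 0.1939
χ² = 0.1054 + 0.2209 + 0.1202 + 0.1939 = 0.6404 ≈ 0.640

0.640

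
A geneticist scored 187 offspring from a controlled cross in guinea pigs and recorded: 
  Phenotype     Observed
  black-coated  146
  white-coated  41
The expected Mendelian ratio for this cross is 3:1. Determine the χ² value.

Total ratio parts = 4. Expected numbers out of 187:
  black-coated: 187 × 3/4 = 140.25
  white-coated: 187 × 1/4 = 46.75
χ² = Σ (O − E)² / E
  black-coated: (146 − 140.25)² / 140.25 = 0.2357
  white-coated: (41 − 46.75)² / 46.75 = 0.7072
χ² = 0.2357 + 0.7072 = 0.9429 ≈ 0.943

0.943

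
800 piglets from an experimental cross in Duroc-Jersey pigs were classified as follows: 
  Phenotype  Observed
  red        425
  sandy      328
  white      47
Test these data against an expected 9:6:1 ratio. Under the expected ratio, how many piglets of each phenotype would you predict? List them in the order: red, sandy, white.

450, 300, 50

The 9:6:1 ratio has 16 parts, so with N = 800 the expected counts are:
  red: 800 × 9/16 = 450
  sandy: 800 × 6/16 = 300
  white: 800 × 1/16 = 50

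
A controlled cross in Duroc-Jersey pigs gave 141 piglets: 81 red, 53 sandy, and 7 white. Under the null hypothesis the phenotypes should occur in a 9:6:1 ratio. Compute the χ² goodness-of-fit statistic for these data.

0.409

Under the 9:6:1 hypothesis (Σ ratio = 16, N = 141):
  red: 141 × 9/16 = 79.3125
  sandy: 141 × 6/16 = 52.875
  white: 141 × 1/16 = 8.8125
χ² = Σ (O − E)² / E
  red: (81 − 79.3125)² / 79.3125 = 0.0359
  sandy: (53 − 52.875)² / 52.875 = 0.0003
  white: (7 − 8.8125)² / 8.8125 = 0.3728
χ² = 0.0359 + 0.0003 + 0.3728 = 0.409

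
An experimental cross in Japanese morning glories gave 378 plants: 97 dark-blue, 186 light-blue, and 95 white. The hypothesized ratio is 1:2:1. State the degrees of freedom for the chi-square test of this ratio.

A goodness-of-fit test with 3 phenotype classes has df = 3 − 1 = 2.

2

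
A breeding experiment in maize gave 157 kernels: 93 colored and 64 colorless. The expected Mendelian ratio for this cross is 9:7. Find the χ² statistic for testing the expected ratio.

0.569

Under the 9:7 hypothesis (Σ ratio = 16, N = 157):
  colored: 157 × 9/16 = 88.3125
  colorless: 157 × 7/16 = 68.6875
χ² = Σ (O − E)² / E
  colored: (93 − 88.3125)² / 88.3125 = 0.2488
  colorless: (64 − 68.6875)² / 68.6875 = 0.3199
χ² = 0.2488 + 0.3199 = 0.5687 ≈ 0.569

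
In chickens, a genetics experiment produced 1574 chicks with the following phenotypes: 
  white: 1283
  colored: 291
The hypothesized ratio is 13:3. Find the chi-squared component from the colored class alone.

Total ratio parts = 16. Expected numbers out of 1574:
  white: 1574 × 13/16 = 1278.875
  colored: 1574 × 3/16 = 295.125
Contribution of colored: (291 − 295.125)² / 295.125 = 0.0577

0.058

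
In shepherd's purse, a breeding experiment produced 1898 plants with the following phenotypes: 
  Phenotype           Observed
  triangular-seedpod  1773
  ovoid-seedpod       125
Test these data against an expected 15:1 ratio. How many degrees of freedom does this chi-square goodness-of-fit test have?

1

A goodness-of-fit test with 2 phenotype classes has df = 2 − 1 = 1.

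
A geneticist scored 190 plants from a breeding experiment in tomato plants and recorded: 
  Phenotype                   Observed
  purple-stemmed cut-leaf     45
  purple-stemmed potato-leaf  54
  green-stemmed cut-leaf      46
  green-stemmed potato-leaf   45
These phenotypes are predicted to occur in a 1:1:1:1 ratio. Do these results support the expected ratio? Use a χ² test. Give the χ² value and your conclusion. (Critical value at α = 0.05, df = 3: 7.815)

1.200; consistent

Under the 1:1:1:1 hypothesis (Σ ratio = 4, N = 190):
  purple-stemmed cut-leaf: 190 × 1/4 = 47.5
  purple-stemmed potato-leaf: 190 × 1/4 = 47.5
  green-stemmed cut-leaf: 190 × 1/4 = 47.5
  green-stemmed potato-leaf: 190 × 1/4 = 47.5
χ² = Σ (O − E)² / E
  purple-stemmed cut-leaf: (45 − 47.5)² / 47.5 = 0.1316
  purple-stemmed potato-leaf: (54 − 47.5)² / 47.5 = 0.8895
  green-stemmed cut-leaf: (46 − 47.5)² / 47.5 = 0.0474
  green-stemmed potato-leaf: (45 − 47.5)² / 47.5 = 0.1316
χ² = 0.1316 + 0.8895 + 0.0474 + 0.1316 = 1.2001 ≈ 1.200
Degrees of freedom = 4 − 1 = 3; critical value at α = 0.05 is 7.815.
Since 1.200 < 7.815, we fail to reject the null hypothesis — the data are consistent with the 1:1:1:1 ratio.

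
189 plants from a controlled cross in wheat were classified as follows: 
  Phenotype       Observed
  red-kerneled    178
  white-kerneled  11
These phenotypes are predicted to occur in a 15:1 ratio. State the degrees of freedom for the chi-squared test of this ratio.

A goodness-of-fit test with 2 phenotype classes has df = 2 − 1 = 1.

1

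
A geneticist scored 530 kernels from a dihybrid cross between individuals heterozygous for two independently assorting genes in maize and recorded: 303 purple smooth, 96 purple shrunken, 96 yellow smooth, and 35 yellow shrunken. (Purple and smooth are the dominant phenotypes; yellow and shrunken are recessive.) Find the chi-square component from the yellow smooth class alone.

A dihybrid F₂ with independent assortment and complete dominance at both loci gives a 9:3:3:1 phenotypic ratio.
The 9:3:3:1 ratio has 16 parts, so with N = 530 the expected counts are:
  purple smooth: 530 × 9/16 = 298.125
  purple shrunken: 530 × 3/16 = 99.375
  yellow smooth: 530 × 3/16 = 99.375
  yellow shrunken: 530 × 1/16 = 33.125
Contribution of yellow smooth: (96 − 99.375)² / 99.375 = 0.1146

0.115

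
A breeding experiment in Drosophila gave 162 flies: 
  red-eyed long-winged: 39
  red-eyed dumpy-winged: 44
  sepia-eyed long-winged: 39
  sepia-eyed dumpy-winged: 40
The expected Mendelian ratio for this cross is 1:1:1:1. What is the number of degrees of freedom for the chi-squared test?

A goodness-of-fit test with 4 phenotype classes has df = 4 − 1 = 3.

3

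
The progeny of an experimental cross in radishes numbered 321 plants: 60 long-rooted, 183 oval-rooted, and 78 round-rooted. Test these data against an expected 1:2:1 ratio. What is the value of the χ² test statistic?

8.327

Expected counts for N = 321 under a 1:2:1 ratio (total parts = 4):
  long-rooted: 321 × 1/4 = 80.25
  oval-rooted: 321 × 2/4 = 160.5
  round-rooted: 321 × 1/4 = 80.25
χ² = Σ (O − E)² / E
  long-rooted: (60 − 80.25)² / 80.25 = 5.1098
  oval-rooted: (183 − 160.5)² / 160.5 = 3.1542
  round-rooted: (78 − 80.25)² / 80.25 = 0.0631
χ² = 5.1098 + 3.1542 + 0.0631 = 8.3271 ≈ 8.327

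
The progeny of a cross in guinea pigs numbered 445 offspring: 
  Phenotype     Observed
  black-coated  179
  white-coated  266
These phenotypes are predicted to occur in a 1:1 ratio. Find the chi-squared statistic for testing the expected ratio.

The 1:1 ratio has 2 parts, so with N = 445 the expected counts are:
  black-coated: 445 × 1/2 = 222.5
  white-coated: 445 × 1/2 = 222.5
χ² = Σ (O − E)² / E
  black-coated: (179 − 222.5)² / 222.5 = 8.5045
  white-coated: (266 − 222.5)² / 222.5 = 8.5045
χ² = 8.5045 + 8.5045 = 17.009

17.009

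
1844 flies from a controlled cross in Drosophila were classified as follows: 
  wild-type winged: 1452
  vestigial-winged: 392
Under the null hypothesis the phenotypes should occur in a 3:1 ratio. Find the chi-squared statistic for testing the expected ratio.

The 3:1 ratio has 4 parts, so with N = 1844 the expected counts are:
  wild-type winged: 1844 × 3/4 = 1383
  vestigial-winged: 1844 × 1/4 = 461
χ² = Σ (O − E)² / E
  wild-type winged: (1452 − 1383)² / 1383 = 3.4425
  vestigial-winged: (392 − 461)² / 461 = 10.3275
χ² = 3.4425 + 10.3275 = 13.770

13.770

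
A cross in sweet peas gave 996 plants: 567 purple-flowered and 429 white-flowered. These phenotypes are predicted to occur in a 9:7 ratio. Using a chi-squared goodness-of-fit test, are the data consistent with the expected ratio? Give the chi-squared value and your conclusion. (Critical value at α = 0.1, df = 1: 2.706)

Total ratio parts = 16. Expected numbers out of 996:
  purple-flowered: 996 × 9/16 = 560.25
  white-flowered: 996 × 7/16 = 435.75
χ² = Σ (O − E)² / E
  purple-flowered: (567 − 560.25)² / 560.25 = 0.0813
  white-flowered: (429 − 435.75)² / 435.75 = 0.1046
χ² = 0.0813 + 0.1046 = 0.1859 ≈ 0.186
Degrees of freedom = 2 − 1 = 1; critical value at α = 0.1 is 2.706.
Since 0.186 < 2.706, we fail to reject the null hypothesis — the data are consistent with the 9:7 ratio.

0.186; consistent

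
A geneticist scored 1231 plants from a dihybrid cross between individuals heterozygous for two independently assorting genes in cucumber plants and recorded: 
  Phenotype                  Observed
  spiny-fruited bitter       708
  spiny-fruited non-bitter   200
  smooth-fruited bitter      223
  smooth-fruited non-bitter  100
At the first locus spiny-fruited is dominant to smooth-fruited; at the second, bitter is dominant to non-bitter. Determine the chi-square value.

11.641

A dihybrid F₂ with independent assortment and complete dominance at both loci gives a 9:3:3:1 phenotypic ratio.
Under the 9:3:3:1 hypothesis (Σ ratio = 16, N = 1231):
  spiny-fruited bitter: 1231 × 9/16 = 692.4375
  spiny-fruited non-bitter: 1231 × 3/16 = 230.8125
  smooth-fruited bitter: 1231 × 3/16 = 230.8125
  smooth-fruited non-bitter: 1231 × 1/16 = 76.9375
χ² = Σ (O − E)² / E
  spiny-fruited bitter: (708 − 692.4375)² / 692.4375 = 0.3498
  spiny-fruited non-bitter: (200 − 230.8125)² / 230.8125 = 4.1133
  smooth-fruited bitter: (223 − 230.8125)² / 230.8125 = 0.2644
  smooth-fruited non-bitter: (100 − 76.9375)² / 76.9375 = 6.9131
χ² = 0.3498 + 4.1133 + 0.2644 + 6.9131 = 11.6406 ≈ 11.641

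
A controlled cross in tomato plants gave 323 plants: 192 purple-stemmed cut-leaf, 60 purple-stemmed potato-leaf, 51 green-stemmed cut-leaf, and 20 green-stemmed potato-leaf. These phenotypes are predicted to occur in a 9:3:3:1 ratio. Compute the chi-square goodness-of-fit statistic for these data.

Expected counts for N = 323 under a 9:3:3:1 ratio (total parts = 16):
  purple-stemmed cut-leaf: 323 × 9/16 = 181.6875
  purple-stemmed potato-leaf: 323 × 3/16 = 60.5625
  green-stemmed cut-leaf: 323 × 3/16 = 60.5625
  green-stemmed potato-leaf: 323 × 1/16 = 20.1875
χ² = Σ (O − E)² / E
  purple-stemmed cut-leaf: (192 − 181.6875)² / 181.6875 = 0.5853
  purple-stemmed potato-leaf: (60 − 60.5625)² / 60.5625 = 0.0052
  green-stemmed cut-leaf: (51 − 60.5625)² / 60.5625 = 1.5099
  green-stemmed potato-leaf: (20 − 20.1875)² / 20.1875 = 0.0017
χ² = 0.5853 + 0.0052 + 1.5099 + 0.0017 = 2.1021 ≈ 2.102

2.102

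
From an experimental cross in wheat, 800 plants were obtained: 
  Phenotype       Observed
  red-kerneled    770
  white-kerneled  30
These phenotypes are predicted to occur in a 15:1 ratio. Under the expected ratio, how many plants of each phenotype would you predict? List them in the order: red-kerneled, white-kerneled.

Under the 15:1 hypothesis (Σ ratio = 16, N = 800):
  red-kerneled: 800 × 15/16 = 750
  white-kerneled: 800 × 1/16 = 50

750, 50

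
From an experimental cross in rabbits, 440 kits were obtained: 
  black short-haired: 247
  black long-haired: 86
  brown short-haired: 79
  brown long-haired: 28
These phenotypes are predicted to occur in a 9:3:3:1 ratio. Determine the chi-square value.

0.307

Expected counts for N = 440 under a 9:3:3:1 ratio (total parts = 16):
  black short-haired: 440 × 9/16 = 247.5
  black long-haired: 440 × 3/16 = 82.5
  brown short-haired: 440 × 3/16 = 82.5
  brown long-haired: 440 × 1/16 = 27.5
χ² = Σ (O − E)² / E
  black short-haired: (247 − 247.5)² / 247.5 = 0.0010
  black long-haired: (86 − 82.5)² / 82.5 = 0.1485
  brown short-haired: (79 − 82.5)² / 82.5 = 0.1485
  brown long-haired: (28 − 27.5)² / 27.5 = 0.0091
χ² = 0.0010 + 0.1485 + 0.1485 + 0.0091 = 0.3071 ≈ 0.307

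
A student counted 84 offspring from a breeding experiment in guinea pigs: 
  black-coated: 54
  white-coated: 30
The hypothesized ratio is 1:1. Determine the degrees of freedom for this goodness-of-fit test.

1

A goodness-of-fit test with 2 phenotype classes has df = 2 − 1 = 1.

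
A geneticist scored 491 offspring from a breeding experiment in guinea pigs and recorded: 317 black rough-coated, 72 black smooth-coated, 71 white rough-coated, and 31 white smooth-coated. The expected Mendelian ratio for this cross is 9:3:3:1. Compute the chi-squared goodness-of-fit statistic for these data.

Under the 9:3:3:1 hypothesis (Σ ratio = 16, N = 491):
  black rough-coated: 491 × 9/16 = 276.1875
  black smooth-coated: 491 × 3/16 = 92.0625
  white rough-coated: 491 × 3/16 = 92.0625
  white smooth-coated: 491 × 1/16 = 30.6875
χ² = Σ (O − E)² / E
  black rough-coated: (317 − 276.1875)² / 276.1875 = 6.0309
  black smooth-coated: (72 − 92.0625)² / 92.0625 = 4.3721
  white rough-coated: (71 − 92.0625)² / 92.0625 = 4.8188
  white smooth-coated: (31 − 30.6875)² / 30.6875 = 0.0032
χ² = 6.0309 + 4.3721 + 4.8188 + 0.0032 = 15.225

15.225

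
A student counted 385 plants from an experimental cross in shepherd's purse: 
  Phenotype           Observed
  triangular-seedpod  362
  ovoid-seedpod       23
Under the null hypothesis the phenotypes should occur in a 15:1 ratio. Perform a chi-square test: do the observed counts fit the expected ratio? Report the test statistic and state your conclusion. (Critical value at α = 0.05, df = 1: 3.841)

0.050; consistent

The 15:1 ratio has 16 parts, so with N = 385 the expected counts are:
  triangular-seedpod: 385 × 15/16 = 360.9375
  ovoid-seedpod: 385 × 1/16 = 24.0625
χ² = Σ (O − E)² / E
  triangular-seedpod: (362 − 360.9375)² / 360.9375 = 0.0031
  ovoid-seedpod: (23 − 24.0625)² / 24.0625 = 0.0469
χ² = 0.0031 + 0.0469 = 0.050
Degrees of freedom = 2 − 1 = 1; critical value at α = 0.05 is 3.841.
Since 0.050 < 3.841, we fail to reject the null hypothesis — the data are consistent with the 15:1 ratio.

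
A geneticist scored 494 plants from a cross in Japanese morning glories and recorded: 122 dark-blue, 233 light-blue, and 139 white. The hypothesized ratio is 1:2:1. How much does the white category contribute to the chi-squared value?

1.945

Total ratio parts = 4. Expected numbers out of 494:
  dark-blue: 494 × 1/4 = 123.5
  light-blue: 494 × 2/4 = 247
  white: 494 × 1/4 = 123.5
Contribution of white: (139 − 123.5)² / 123.5 = 1.9453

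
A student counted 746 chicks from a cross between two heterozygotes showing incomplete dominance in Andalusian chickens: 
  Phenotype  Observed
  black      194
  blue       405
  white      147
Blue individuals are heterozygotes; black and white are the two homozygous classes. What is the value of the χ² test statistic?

With incomplete dominance, a heterozygote × heterozygote cross gives a 1:2:1 phenotypic ratio.
Expected counts for N = 746 under a 1:2:1 ratio (total parts = 4):
  black: 746 × 1/4 = 186.5
  blue: 746 × 2/4 = 373
  white: 746 × 1/4 = 186.5
χ² = Σ (O − E)² / E
  black: (194 − 186.5)² / 186.5 = 0.3016
  blue: (405 − 373)² / 373 = 2.7453
  white: (147 − 186.5)² / 186.5 = 8.3660
χ² = 0.3016 + 2.7453 + 8.3660 = 11.4129 ≈ 11.413

11.413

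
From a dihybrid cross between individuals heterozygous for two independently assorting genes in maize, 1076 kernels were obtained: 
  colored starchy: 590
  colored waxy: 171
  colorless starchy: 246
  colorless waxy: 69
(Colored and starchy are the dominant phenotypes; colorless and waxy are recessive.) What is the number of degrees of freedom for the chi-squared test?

A dihybrid F₂ with independent assortment and complete dominance at both loci gives a 9:3:3:1 phenotypic ratio.
A goodness-of-fit test with 4 phenotype classes has df = 4 − 1 = 3.

3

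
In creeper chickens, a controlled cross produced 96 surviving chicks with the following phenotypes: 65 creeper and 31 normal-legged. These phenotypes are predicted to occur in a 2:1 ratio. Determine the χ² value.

0.047

The 2:1 ratio has 3 parts, so with N = 96 the expected counts are:
  creeper: 96 × 2/3 = 64
  normal-legged: 96 × 1/3 = 32
χ² = Σ (O − E)² / E
  creeper: (65 − 64)² / 64 = 0.0156
  normal-legged: (31 − 32)² / 32 = 0.0312
χ² = 0.0156 + 0.0312 = 0.0468 ≈ 0.047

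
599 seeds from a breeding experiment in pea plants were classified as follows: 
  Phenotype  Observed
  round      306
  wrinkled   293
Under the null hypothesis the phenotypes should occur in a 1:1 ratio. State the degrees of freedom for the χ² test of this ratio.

1

A goodness-of-fit test with 2 phenotype classes has df = 2 − 1 = 1.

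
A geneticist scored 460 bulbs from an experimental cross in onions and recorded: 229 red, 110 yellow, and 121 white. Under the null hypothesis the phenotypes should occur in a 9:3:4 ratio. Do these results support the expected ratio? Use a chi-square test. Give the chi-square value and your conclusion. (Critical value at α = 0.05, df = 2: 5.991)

Under the 9:3:4 hypothesis (Σ ratio = 16, N = 460):
  red: 460 × 9/16 = 258.75
  yellow: 460 × 3/16 = 86.25
  white: 460 × 4/16 = 115
χ² = Σ (O − E)² / E
  red: (229 − 258.75)² / 258.75 = 3.4205
  yellow: (110 − 86.25)² / 86.25 = 6.5399
  white: (121 − 115)² / 115 = 0.3130
χ² = 3.4205 + 6.5399 + 0.3130 = 10.2734 ≈ 10.273
Degrees of freedom = 3 − 1 = 2; critical value at α = 0.05 is 5.991.
Since 10.273 > 5.991, we reject the null hypothesis — the data do not fit the 9:3:4 ratio.

10.273; not consistent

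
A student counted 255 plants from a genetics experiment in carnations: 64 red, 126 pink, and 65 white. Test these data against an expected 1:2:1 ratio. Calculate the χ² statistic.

Total ratio parts = 4. Expected numbers out of 255:
  red: 255 × 1/4 = 63.75
  pink: 255 × 2/4 = 127.5
  white: 255 × 1/4 = 63.75
χ² = Σ (O − E)² / E
  red: (64 − 63.75)² / 63.75 = 0.0010
  pink: (126 − 127.5)² / 127.5 = 0.0176
  white: (65 − 63.75)² / 63.75 = 0.0245
χ² = 0.0010 + 0.0176 + 0.0245 = 0.0431 ≈ 0.043

0.043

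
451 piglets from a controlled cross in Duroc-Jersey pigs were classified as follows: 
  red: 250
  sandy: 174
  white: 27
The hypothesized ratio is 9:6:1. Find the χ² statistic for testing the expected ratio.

0.244

The 9:6:1 ratio has 16 parts, so with N = 451 the expected counts are:
  red: 451 × 9/16 = 253.6875
  sandy: 451 × 6/16 = 169.125
  white: 451 × 1/16 = 28.1875
χ² = Σ (O − E)² / E
  red: (250 − 253.6875)² / 253.6875 = 0.0536
  sandy: (174 − 169.125)² / 169.125 = 0.1405
  white: (27 − 28.1875)² / 28.1875 = 0.0500
χ² = 0.0536 + 0.1405 + 0.0500 = 0.2441 ≈ 0.244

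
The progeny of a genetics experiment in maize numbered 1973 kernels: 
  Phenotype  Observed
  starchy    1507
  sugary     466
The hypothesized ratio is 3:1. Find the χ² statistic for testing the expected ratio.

Total ratio parts = 4. Expected numbers out of 1973:
  starchy: 1973 × 3/4 = 1479.75
  sugary: 1973 × 1/4 = 493.25
χ² = Σ (O − E)² / E
  starchy: (1507 − 1479.75)² / 1479.75 = 0.5018
  sugary: (466 − 493.25)² / 493.25 = 1.5054
χ² = 0.5018 + 1.5054 = 2.0072 ≈ 2.007

2.007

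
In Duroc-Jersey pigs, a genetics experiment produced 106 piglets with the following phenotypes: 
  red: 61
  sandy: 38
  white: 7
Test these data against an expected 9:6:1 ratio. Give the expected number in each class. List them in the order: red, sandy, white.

59.625, 39.75, 6.625

Under the 9:6:1 hypothesis (Σ ratio = 16, N = 106):
  red: 106 × 9/16 = 59.625
  sandy: 106 × 6/16 = 39.75
  white: 106 × 1/16 = 6.625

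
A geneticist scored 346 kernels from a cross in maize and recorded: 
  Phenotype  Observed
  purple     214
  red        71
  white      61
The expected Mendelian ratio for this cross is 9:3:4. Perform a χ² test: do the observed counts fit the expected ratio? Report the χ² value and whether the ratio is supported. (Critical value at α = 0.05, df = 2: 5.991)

10.024; not consistent

Expected counts for N = 346 under a 9:3:4 ratio (total parts = 16):
  purple: 346 × 9/16 = 194.625
  red: 346 × 3/16 = 64.875
  white: 346 × 4/16 = 86.5
χ² = Σ (O − E)² / E
  purple: (214 − 194.625)² / 194.625 = 1.9288
  red: (71 − 64.875)² / 64.875 = 0.5783
  white: (61 − 86.5)² / 86.5 = 7.5173
χ² = 1.9288 + 0.5783 + 7.5173 = 10.0244 ≈ 10.024
Degrees of freedom = 3 − 1 = 2; critical value at α = 0.05 is 5.991.
Since 10.024 > 5.991, we reject the null hypothesis — the data do not fit the 9:3:4 ratio.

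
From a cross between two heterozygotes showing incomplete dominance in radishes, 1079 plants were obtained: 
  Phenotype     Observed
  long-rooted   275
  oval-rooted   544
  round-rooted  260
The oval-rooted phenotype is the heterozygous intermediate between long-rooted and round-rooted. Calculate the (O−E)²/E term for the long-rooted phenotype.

0.102

With incomplete dominance, a heterozygote × heterozygote cross gives a 1:2:1 phenotypic ratio.
Total ratio parts = 4. Expected numbers out of 1079:
  long-rooted: 1079 × 1/4 = 269.75
  oval-rooted: 1079 × 2/4 = 539.5
  round-rooted: 1079 × 1/4 = 269.75
Contribution of long-rooted: (275 − 269.75)² / 269.75 = 0.1022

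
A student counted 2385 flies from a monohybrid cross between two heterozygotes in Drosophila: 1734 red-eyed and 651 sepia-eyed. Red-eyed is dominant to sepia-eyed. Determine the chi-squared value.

For a monohybrid cross between heterozygotes with complete dominance, the expected phenotypic ratio is 3:1.
Expected counts for N = 2385 under a 3:1 ratio (total parts = 4):
  red-eyed: 2385 × 3/4 = 1788.75
  sepia-eyed: 2385 × 1/4 = 596.25
χ² = Σ (O − E)² / E
  red-eyed: (1734 − 1788.75)² / 1788.75 = 1.6758
  sepia-eyed: (651 − 596.25)² / 596.25 = 5.0274
χ² = 1.6758 + 5.0274 = 6.7032 ≈ 6.703

6.703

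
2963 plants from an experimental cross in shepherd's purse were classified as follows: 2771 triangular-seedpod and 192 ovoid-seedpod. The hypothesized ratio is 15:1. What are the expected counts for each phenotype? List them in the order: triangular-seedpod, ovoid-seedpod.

2777.8125, 185.1875

Total ratio parts = 16. Expected numbers out of 2963:
  triangular-seedpod: 2963 × 15/16 = 2777.8125
  ovoid-seedpod: 2963 × 1/16 = 185.1875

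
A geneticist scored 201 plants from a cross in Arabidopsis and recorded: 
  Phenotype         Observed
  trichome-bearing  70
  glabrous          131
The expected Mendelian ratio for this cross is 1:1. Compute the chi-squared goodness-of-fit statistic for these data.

18.512

Expected counts for N = 201 under a 1:1 ratio (total parts = 2):
  trichome-bearing: 201 × 1/2 = 100.5
  glabrous: 201 × 1/2 = 100.5
χ² = Σ (O − E)² / E
  trichome-bearing: (70 − 100.5)² / 100.5 = 9.2562
  glabrous: (131 − 100.5)² / 100.5 = 9.2562
χ² = 9.2562 + 9.2562 = 18.5124 ≈ 18.512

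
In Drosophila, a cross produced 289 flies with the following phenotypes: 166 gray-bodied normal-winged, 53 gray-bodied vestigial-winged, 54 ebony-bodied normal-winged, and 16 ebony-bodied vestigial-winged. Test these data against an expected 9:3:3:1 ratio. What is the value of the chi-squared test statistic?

0.335

Total ratio parts = 16. Expected numbers out of 289:
  gray-bodied normal-winged: 289 × 9/16 = 162.5625
  gray-bodied vestigial-winged: 289 × 3/16 = 54.1875
  ebony-bodied normal-winged: 289 × 3/16 = 54.1875
  ebony-bodied vestigial-winged: 289 × 1/16 = 18.0625
χ² = Σ (O − E)² / E
  gray-bodied normal-winged: (166 − 162.5625)² / 162.5625 = 0.0727
  gray-bodied vestigial-winged: (53 − 54.1875)² / 54.1875 = 0.0260
  ebony-bodied normal-winged: (54 − 54.1875)² / 54.1875 = 0.0006
  ebony-bodied vestigial-winged: (16 − 18.0625)² / 18.0625 = 0.2355
χ² = 0.0727 + 0.0260 + 0.0006 + 0.2355 = 0.3348 ≈ 0.335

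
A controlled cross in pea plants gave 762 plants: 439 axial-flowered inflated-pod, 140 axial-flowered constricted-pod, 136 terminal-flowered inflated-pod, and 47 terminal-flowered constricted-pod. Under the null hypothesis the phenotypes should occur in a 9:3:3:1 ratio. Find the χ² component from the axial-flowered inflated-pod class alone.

Total ratio parts = 16. Expected numbers out of 762:
  axial-flowered inflated-pod: 762 × 9/16 = 428.625
  axial-flowered constricted-pod: 762 × 3/16 = 142.875
  terminal-flowered inflated-pod: 762 × 3/16 = 142.875
  terminal-flowered constricted-pod: 762 × 1/16 = 47.625
Contribution of axial-flowered inflated-pod: (439 − 428.625)² / 428.625 = 0.2511

0.251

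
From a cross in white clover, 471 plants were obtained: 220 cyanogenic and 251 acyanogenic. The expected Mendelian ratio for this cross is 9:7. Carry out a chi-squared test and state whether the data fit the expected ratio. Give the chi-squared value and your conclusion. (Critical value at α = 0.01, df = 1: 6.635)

Total ratio parts = 16. Expected numbers out of 471:
  cyanogenic: 471 × 9/16 = 264.9375
  acyanogenic: 471 × 7/16 = 206.0625
χ² = Σ (O − E)² / E
  cyanogenic: (220 − 264.9375)² / 264.9375 = 7.6221
  acyanogenic: (251 − 206.0625)² / 206.0625 = 9.7998
χ² = 7.6221 + 9.7998 = 17.4219 ≈ 17.422
Degrees of freedom = 2 − 1 = 1; critical value at α = 0.01 is 6.635.
Since 17.422 > 6.635, we reject the null hypothesis — the data do not fit the 9:7 ratio.

17.422; not consistent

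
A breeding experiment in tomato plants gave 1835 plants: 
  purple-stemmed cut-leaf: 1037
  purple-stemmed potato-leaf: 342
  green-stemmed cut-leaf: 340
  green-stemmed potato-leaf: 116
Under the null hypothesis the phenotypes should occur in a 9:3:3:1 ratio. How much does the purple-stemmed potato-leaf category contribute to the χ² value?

Total ratio parts = 16. Expected numbers out of 1835:
  purple-stemmed cut-leaf: 1835 × 9/16 = 1032.1875
  purple-stemmed potato-leaf: 1835 × 3/16 = 344.0625
  green-stemmed cut-leaf: 1835 × 3/16 = 344.0625
  green-stemmed potato-leaf: 1835 × 1/16 = 114.6875
Contribution of purple-stemmed potato-leaf: (342 − 344.0625)² / 344.0625 = 0.0124

0.012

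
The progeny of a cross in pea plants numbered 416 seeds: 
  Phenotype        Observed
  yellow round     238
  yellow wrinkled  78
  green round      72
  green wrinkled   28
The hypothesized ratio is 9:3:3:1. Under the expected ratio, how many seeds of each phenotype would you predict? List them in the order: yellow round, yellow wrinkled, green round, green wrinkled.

234, 78, 78, 26

Under the 9:3:3:1 hypothesis (Σ ratio = 16, N = 416):
  yellow round: 416 × 9/16 = 234
  yellow wrinkled: 416 × 3/16 = 78
  green round: 416 × 3/16 = 78
  green wrinkled: 416 × 1/16 = 26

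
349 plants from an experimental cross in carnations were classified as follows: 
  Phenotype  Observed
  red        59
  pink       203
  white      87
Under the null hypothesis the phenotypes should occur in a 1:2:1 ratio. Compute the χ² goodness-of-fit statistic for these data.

13.802

Under the 1:2:1 hypothesis (Σ ratio = 4, N = 349):
  red: 349 × 1/4 = 87.25
  pink: 349 × 2/4 = 174.5
  white: 349 × 1/4 = 87.25
χ² = Σ (O − E)² / E
  red: (59 − 87.25)² / 87.25 = 9.1468
  pink: (203 − 174.5)² / 174.5 = 4.6547
  white: (87 − 87.25)² / 87.25 = 0.0007
χ² = 9.1468 + 4.6547 + 0.0007 = 13.8022 ≈ 13.802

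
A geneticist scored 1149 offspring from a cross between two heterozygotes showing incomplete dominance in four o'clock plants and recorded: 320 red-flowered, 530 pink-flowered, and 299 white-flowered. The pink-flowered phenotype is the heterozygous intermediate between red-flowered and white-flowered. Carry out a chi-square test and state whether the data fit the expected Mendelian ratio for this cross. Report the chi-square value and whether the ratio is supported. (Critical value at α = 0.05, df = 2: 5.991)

With incomplete dominance, a heterozygote × heterozygote cross gives a 1:2:1 phenotypic ratio.
Under the 1:2:1 hypothesis (Σ ratio = 4, N = 1149):
  red-flowered: 1149 × 1/4 = 287.25
  pink-flowered: 1149 × 2/4 = 574.5
  white-flowered: 1149 × 1/4 = 287.25
χ² = Σ (O − E)² / E
  red-flowered: (320 − 287.25)² / 287.25 = 3.7339
  pink-flowered: (530 − 574.5)² / 574.5 = 3.4469
  white-flowered: (299 − 287.25)² / 287.25 = 0.4806
χ² = 3.7339 + 3.4469 + 0.4806 = 7.6614 ≈ 7.661
Degrees of freedom = 3 − 1 = 2; critical value at α = 0.05 is 5.991.
Since 7.661 > 5.991, we reject the null hypothesis — the data do not fit the 1:2:1 ratio.

7.661; not consistent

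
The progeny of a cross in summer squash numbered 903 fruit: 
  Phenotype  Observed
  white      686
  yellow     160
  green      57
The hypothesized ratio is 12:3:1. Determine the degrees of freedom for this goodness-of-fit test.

2

A goodness-of-fit test with 3 phenotype classes has df = 3 − 1 = 2.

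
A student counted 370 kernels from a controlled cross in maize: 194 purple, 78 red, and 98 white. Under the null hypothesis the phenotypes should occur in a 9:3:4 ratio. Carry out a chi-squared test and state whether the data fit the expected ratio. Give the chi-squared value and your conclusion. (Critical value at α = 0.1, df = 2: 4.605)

2.358; consistent

Under the 9:3:4 hypothesis (Σ ratio = 16, N = 370):
  purple: 370 × 9/16 = 208.125
  red: 370 × 3/16 = 69.375
  white: 370 × 4/16 = 92.5
χ² = Σ (O − E)² / E
  purple: (194 − 208.125)² / 208.125 = 0.9586
  red: (78 − 69.375)² / 69.375 = 1.0723
  white: (98 − 92.5)² / 92.5 = 0.3270
χ² = 0.9586 + 1.0723 + 0.3270 = 2.3579 ≈ 2.358
Degrees of freedom = 3 − 1 = 2; critical value at α = 0.1 is 4.605.
Since 2.358 < 4.605, we fail to reject the null hypothesis — the data are consistent with the 9:3:4 ratio.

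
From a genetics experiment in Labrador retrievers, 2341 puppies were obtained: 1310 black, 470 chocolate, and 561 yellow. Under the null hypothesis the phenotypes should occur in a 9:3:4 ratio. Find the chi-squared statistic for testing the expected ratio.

3.238

Under the 9:3:4 hypothesis (Σ ratio = 16, N = 2341):
  black: 2341 × 9/16 = 1316.8125
  chocolate: 2341 × 3/16 = 438.9375
  yellow: 2341 × 4/16 = 585.25
χ² = Σ (O − E)² / E
  black: (1310 − 1316.8125)² / 1316.8125 = 0.0352
  chocolate: (470 − 438.9375)² / 438.9375 = 2.1982
  yellow: (561 − 585.25)² / 585.25 = 1.0048
χ² = 0.0352 + 2.1982 + 1.0048 = 3.2382 ≈ 3.238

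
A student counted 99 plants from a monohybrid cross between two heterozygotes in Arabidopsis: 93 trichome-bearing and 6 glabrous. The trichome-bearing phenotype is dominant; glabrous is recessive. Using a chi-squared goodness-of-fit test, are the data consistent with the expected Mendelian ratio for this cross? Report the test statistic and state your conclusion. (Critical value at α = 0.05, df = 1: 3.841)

For a monohybrid cross between heterozygotes with complete dominance, the expected phenotypic ratio is 3:1.
Under the 3:1 hypothesis (Σ ratio = 4, N = 99):
  trichome-bearing: 99 × 3/4 = 74.25
  glabrous: 99 × 1/4 = 24.75
χ² = Σ (O − E)² / E
  trichome-bearing: (93 − 74.25)² / 74.25 = 4.7348
  glabrous: (6 − 24.75)² / 24.75 = 14.2045
χ² = 4.7348 + 14.2045 = 18.9393 ≈ 18.939
Degrees of freedom = 2 − 1 = 1; critical value at α = 0.05 is 3.841.
Since 18.939 > 3.841, we reject the null hypothesis — the data do not fit the 3:1 ratio.

18.939; not consistent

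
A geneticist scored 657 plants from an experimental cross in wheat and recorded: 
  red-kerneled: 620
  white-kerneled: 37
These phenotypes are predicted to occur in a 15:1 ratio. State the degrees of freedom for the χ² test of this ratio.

A goodness-of-fit test with 2 phenotype classes has df = 2 − 1 = 1.

1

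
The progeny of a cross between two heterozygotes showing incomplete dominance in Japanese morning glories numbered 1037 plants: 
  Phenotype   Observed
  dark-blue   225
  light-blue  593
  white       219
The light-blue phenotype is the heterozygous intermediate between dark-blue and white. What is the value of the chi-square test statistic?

With incomplete dominance, a heterozygote × heterozygote cross gives a 1:2:1 phenotypic ratio.
Under the 1:2:1 hypothesis (Σ ratio = 4, N = 1037):
  dark-blue: 1037 × 1/4 = 259.25
  light-blue: 1037 × 2/4 = 518.5
  white: 1037 × 1/4 = 259.25
χ² = Σ (O − E)² / E
  dark-blue: (225 − 259.25)² / 259.25 = 4.5248
  light-blue: (593 − 518.5)² / 518.5 = 10.7044
  white: (219 − 259.25)² / 259.25 = 6.2490
χ² = 4.5248 + 10.7044 + 6.2490 = 21.4782 ≈ 21.478

21.478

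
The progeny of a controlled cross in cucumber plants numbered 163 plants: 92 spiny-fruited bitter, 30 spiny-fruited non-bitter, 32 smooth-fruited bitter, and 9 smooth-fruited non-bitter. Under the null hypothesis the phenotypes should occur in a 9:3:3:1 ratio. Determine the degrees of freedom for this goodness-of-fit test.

3

A goodness-of-fit test with 4 phenotype classes has df = 4 − 1 = 3.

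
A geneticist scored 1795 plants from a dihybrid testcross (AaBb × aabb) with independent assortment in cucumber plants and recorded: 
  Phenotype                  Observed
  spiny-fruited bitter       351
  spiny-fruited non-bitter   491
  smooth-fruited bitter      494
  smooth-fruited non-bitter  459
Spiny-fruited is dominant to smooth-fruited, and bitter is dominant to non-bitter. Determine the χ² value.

A dihybrid testcross with independent assortment gives a 1:1:1:1 ratio.
Expected counts for N = 1795 under a 1:1:1:1 ratio (total parts = 4):
  spiny-fruited bitter: 1795 × 1/4 = 448.75
  spiny-fruited non-bitter: 1795 × 1/4 = 448.75
  smooth-fruited bitter: 1795 × 1/4 = 448.75
  smooth-fruited non-bitter: 1795 × 1/4 = 448.75
χ² = Σ (O − E)² / E
  spiny-fruited bitter: (351 − 448.75)² / 448.75 = 21.2926
  spiny-fruited non-bitter: (491 − 448.75)² / 448.75 = 3.9779
  smooth-fruited bitter: (494 − 448.75)² / 448.75 = 4.5628
  smooth-fruited non-bitter: (459 − 448.75)² / 448.75 = 0.2341
χ² = 21.2926 + 3.9779 + 4.5628 + 0.2341 = 30.0674 ≈ 30.067

30.067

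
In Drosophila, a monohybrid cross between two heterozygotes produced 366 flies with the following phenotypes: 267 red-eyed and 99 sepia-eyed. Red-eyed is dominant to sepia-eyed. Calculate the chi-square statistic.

0.820

For a monohybrid cross between heterozygotes with complete dominance, the expected phenotypic ratio is 3:1.
The 3:1 ratio has 4 parts, so with N = 366 the expected counts are:
  red-eyed: 366 × 3/4 = 274.5
  sepia-eyed: 366 × 1/4 = 91.5
χ² = Σ (O − E)² / E
  red-eyed: (267 − 274.5)² / 274.5 = 0.2049
  sepia-eyed: (99 − 91.5)² / 91.5 = 0.6148
χ² = 0.2049 + 0.6148 = 0.8197 ≈ 0.820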